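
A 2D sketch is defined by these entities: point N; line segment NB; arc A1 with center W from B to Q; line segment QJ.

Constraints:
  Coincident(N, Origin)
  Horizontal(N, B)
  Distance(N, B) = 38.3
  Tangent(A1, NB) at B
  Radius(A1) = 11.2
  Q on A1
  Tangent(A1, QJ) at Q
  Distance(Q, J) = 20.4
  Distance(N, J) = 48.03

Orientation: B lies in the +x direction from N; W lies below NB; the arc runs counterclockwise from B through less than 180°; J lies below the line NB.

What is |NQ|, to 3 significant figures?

31.3

Checks: |WQ| = 11.20 ✓; ∠(WQ, QJ) = 90.00° ✓; |QJ| = 20.40 ✓; |NJ| = 48.03 ✓.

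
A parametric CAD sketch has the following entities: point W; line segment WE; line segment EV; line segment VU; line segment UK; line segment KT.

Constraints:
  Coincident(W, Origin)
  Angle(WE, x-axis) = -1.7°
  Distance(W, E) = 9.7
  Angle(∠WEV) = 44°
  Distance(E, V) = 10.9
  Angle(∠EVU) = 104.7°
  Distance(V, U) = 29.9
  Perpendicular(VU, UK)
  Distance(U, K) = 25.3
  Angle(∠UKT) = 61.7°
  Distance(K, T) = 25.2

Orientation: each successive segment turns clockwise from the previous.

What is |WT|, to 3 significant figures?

8.15

W is at the origin; WE runs at -1.7° with length 9.7, so E = (9.70, -0.288). ∠WEV = 44.0° gives EV at -138° from the x-axis; with |EV| = 10.9, V = (1.63, -7.62). ∠EVU = 104.7° gives VU at 147° from the x-axis; with |VU| = 29.9, U = (-23.4, 8.66). The perpendicularity gives UK at right angles to VU, so UK runs at 57.0°; with |UK| = 25.3, K = (-9.66, 29.9). ∠UKT = 61.7° gives KT at -61.3° from the x-axis; with |KT| = 25.2, T = (2.44, 7.78). Then |WT| = |T − W| = 8.15.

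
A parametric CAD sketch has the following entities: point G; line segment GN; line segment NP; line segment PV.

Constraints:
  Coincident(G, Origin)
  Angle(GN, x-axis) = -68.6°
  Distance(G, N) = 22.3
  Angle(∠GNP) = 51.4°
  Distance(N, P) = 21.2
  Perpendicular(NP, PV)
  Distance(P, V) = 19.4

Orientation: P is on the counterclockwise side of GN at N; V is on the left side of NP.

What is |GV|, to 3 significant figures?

7.55

G is at the origin; GN runs at -68.6° with length 22.3, so N = 22.3·(cos -68.6°, sin -68.6°) = (8.14, -20.8). ∠GNP = 51.4°, so NP runs at -68.6° + (180° − 51.4°) = 60.0° from the x-axis; with |NP| = 21.2, P = N + 21.2·(cos 60.0°, sin 60.0°) = (18.7, -2.40). NP ⟂ PV; with |PV| = 19.4 on the left of NP, V = P + 19.4·(-0.866, 0.500) = (1.94, 7.30). Then |GV| = |V − G| = 7.55.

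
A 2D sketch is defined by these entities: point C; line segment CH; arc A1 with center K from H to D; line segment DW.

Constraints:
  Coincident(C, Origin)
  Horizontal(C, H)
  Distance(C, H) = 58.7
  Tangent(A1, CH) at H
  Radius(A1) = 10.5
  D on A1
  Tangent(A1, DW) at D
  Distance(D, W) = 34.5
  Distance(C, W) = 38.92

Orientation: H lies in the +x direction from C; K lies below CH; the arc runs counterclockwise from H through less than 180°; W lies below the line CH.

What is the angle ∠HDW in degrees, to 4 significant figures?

157.1°

Checks: |CH| = 58.70 ✓; |KD| = 10.50 ✓; ∠(KD, DW) = 90.00° ✓; |DW| = 34.50 ✓; |CW| = 38.92 ✓.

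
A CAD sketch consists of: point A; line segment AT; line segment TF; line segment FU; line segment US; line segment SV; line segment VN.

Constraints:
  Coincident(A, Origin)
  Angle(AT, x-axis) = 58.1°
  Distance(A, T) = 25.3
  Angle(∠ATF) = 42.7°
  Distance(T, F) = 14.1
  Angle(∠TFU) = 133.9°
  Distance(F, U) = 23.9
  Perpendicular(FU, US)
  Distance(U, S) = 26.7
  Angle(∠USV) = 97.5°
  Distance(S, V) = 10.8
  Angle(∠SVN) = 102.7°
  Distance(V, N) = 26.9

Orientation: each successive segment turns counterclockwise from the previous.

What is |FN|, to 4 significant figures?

4.842

∠USV = 97.5° gives SV at 54.00° from the x-axis; with |SV| = 10.8, V = (18.18, -7.272). ∠SVN = 102.7° gives VN at 131.3° from the x-axis; with |VN| = 26.9, N = (0.4301, 12.94). Then |FN| = |N − F| = 4.842.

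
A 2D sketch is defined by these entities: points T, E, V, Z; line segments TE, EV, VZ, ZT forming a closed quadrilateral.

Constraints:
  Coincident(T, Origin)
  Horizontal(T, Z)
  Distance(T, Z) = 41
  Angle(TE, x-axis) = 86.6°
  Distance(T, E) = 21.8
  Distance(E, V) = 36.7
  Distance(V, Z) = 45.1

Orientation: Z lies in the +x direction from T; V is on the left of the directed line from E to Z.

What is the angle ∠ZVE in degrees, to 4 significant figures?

66.30°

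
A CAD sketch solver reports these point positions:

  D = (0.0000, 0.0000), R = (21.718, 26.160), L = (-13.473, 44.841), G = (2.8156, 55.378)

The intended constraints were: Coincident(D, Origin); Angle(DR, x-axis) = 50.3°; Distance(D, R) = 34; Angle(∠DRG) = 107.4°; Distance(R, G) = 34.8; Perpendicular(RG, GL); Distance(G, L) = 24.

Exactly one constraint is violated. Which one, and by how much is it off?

Distance(G, L) = 24 — off by 4.60.

D = (0.00, 0.00) ✓; DR at 50.30° ✓; |DR| = 34.00 ✓; ∠DRG = 107.4° ✓; |RG| = 34.80 ✓; ∠(RG, GL) = 90.00° ✓; |GL| = 19.40 ✗.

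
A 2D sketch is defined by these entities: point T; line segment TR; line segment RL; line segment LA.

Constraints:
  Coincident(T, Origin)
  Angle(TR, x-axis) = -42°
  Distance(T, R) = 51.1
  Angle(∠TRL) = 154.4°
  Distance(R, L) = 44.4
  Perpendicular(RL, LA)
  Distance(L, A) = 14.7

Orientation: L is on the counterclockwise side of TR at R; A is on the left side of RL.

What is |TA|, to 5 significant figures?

90.784

∠TRL = 154.4°, so RL runs at -42.0° + (180° − 154.4°) = -16.400° from the x-axis; with |RL| = 44.4, L = R + 44.4·(cos -16.400°, sin -16.400°) = (80.568, -46.729). RL is perpendicular to LA; with |LA| = 14.7 on the left of RL, A = L + 14.7·(0.28234, 0.95931) = (84.719, -32.627). Then |TA| = |A − T| = 90.784.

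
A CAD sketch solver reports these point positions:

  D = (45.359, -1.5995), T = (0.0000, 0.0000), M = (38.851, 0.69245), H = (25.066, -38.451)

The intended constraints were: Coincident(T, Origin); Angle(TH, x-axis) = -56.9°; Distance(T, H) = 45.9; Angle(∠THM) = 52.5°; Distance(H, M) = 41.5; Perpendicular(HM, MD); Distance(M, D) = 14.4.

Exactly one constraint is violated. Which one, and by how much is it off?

Distance(M, D) = 14.4 — off by 7.50.

T = (0.00, 0.00) ✓; TH at -56.90° ✓; |TH| = 45.90 ✓; ∠THM = 52.50° ✓; |HM| = 41.50 ✓; ∠(HM, MD) = 90.00° ✓; |MD| = 6.900 ✗.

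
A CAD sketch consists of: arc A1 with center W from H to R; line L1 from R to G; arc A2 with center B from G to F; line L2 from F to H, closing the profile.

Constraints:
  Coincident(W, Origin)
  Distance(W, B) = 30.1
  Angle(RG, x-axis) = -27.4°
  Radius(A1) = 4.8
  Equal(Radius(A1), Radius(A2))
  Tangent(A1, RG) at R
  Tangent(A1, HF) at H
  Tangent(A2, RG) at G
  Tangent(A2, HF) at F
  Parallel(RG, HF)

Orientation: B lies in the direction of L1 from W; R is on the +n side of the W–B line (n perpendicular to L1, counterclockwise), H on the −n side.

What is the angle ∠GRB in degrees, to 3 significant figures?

9.06°

Tangency of A1 to both parallel lines with radius 4.8 puts R and H at W ± 4.8·n: R = (2.21, 4.26), H = (-2.21, -4.26). Equal radii place G and F the same way about B: G = B + 4.8·n = (28.9, -9.59), F = B − 4.8·n = (24.5, -18.1). Then cos ∠GRB = RG·RB / (|RG||RB|), giving 9.06°.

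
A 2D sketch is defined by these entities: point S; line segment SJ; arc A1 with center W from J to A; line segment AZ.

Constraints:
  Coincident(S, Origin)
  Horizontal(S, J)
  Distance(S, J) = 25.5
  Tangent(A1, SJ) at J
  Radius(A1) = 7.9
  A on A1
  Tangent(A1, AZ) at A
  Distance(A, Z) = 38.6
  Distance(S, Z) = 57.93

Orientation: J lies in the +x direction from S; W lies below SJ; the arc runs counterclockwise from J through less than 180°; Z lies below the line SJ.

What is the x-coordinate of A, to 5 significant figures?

18.375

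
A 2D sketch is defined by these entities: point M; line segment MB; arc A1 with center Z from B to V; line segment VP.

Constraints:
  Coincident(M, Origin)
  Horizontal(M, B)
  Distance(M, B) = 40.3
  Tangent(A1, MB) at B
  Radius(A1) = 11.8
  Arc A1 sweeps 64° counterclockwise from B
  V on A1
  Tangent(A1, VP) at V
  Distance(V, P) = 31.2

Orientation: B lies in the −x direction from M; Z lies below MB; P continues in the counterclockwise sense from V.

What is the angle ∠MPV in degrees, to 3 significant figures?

35.8°

M is at the origin; M and B share the same y with |MB| = 40.3 and B on the −x side, so B = (-40.3, 0.00). The tangent condition forces ZB to be normal to MB, so Z = B + (0, -11.8) = (-40.3, -11.8). On A1, B sits at bearing 90° from Z; a 64° counterclockwise sweep puts V at bearing 154°, so V = Z + 11.8·(cos 154°, sin 154°) = (-50.9, -6.63). Tangency of A1 to VP means the radius ZV is perpendicular to VP, so VP runs along (−sin 154°, cos 154°); with |VP| = 31.2, P = (-64.6, -34.7). Then cos ∠MPV = PM·PV / (|PM||PV|), giving 35.8°.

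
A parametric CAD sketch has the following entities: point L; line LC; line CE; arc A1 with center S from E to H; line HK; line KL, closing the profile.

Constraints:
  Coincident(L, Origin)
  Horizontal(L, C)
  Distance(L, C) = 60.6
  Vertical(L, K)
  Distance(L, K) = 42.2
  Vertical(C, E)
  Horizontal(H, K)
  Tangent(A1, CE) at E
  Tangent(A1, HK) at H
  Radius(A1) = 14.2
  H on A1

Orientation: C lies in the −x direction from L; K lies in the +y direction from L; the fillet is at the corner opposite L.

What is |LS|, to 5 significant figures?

54.194

L is at the origin; L and C share the same y with |LC| = 60.6 and C on the −x side, so C = (-60.600, 0.0000). L and K share the same x with |LK| = 42.2 and K on the +y side, so K = (0.0000, 42.200). The virtual corner opposite L is at (-60.600, 42.200). Tangency of A1 to CE means the radius SE is perpendicular to CE and the tangent condition forces SH to be normal to HK, with radius 14.2, so the center S sits 14.2 in from both sides at S = (-46.400, 28.000). Then |LS| = |S − L| = 54.194.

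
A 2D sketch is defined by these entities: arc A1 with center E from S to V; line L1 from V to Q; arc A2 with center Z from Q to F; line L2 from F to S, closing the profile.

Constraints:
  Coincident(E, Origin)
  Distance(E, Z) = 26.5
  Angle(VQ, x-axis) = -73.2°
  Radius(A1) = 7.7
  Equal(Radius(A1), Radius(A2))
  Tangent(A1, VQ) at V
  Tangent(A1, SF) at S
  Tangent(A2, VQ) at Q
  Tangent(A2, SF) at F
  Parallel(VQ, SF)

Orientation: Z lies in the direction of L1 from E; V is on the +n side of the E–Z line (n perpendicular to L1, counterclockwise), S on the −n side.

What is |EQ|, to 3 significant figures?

27.6

The slot axis is L1's direction at -73.2°, so u = (cos -73.2°, sin -73.2°) = (0.289, -0.957) and n = (−sin -73.2°, cos -73.2°) = (0.957, 0.289). E is at the origin and Z lies 26.5 along u from E, so Z = 26.5·u = (7.66, -25.4). Tangency of A1 to both parallel lines with radius 7.7 puts V and S at E ± 7.7·n: V = (7.37, 2.23), S = (-7.37, -2.23). Equal radii place Q and F the same way about Z: Q = Z + 7.7·n = (15.0, -23.1), F = Z − 7.7·n = (0.288, -27.6). Then |EQ| = |Q − E| = 27.6.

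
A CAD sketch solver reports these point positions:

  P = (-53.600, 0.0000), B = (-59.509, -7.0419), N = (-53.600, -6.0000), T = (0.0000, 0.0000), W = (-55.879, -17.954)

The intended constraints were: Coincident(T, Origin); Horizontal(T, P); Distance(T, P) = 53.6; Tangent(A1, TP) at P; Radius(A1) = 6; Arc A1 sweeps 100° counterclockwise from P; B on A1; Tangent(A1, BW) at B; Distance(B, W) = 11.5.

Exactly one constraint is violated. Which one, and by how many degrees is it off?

Tangent(A1, BW) at B — off by 8.40°.

T = (0.00, 0.00) ✓; T.y = 0.00, P.y = 0.00 ✓; |TP| = 53.60 ✓; ∠(NP, PT) = 90.00° ✓; |NP| = 6.000 ✓; bearing(N→B) − bearing(N→P) = 100.0° ✓; |NB| = 6.000 ✓; ∠(NB, BW) = 81.60° ✗; |BW| = 11.50 ✓.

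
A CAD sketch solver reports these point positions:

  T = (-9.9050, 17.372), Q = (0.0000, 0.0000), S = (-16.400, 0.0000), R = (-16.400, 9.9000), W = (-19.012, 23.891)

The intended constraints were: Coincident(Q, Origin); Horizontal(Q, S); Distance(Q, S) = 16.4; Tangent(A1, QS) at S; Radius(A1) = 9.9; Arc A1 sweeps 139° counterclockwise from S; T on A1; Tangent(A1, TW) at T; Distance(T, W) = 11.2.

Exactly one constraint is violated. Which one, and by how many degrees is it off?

Tangent(A1, TW) at T — off by 5.40°.

Q = (0.00, 0.00) ✓; Q.y = 0.00, S.y = 0.00 ✓; |QS| = 16.40 ✓; ∠(RS, SQ) = 90.00° ✓; |RS| = 9.900 ✓; bearing(R→T) − bearing(R→S) = 139.0° ✓; |RT| = 9.900 ✓; ∠(RT, TW) = 84.60° ✗; |TW| = 11.20 ✓.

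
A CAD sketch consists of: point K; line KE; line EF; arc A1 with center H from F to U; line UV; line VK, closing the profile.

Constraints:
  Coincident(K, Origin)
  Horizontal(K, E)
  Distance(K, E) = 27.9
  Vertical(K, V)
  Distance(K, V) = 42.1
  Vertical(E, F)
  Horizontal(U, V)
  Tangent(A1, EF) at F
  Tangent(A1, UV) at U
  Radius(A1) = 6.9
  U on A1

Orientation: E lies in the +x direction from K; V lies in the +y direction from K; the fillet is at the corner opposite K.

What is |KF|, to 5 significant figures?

44.916

K is at the origin; K and E share the same y with |KE| = 27.9 and E on the +x side, so E = (27.900, 0.0000). KV is vertical with |KV| = 42.1 and V on the +y side, so V = (0.0000, 42.100). The virtual corner opposite K is at (27.900, 42.100). Since A1 is tangent to EF there, HF ⟂ EF and the tangent condition forces HU to be normal to UV, with radius 6.9, so the center H sits 6.9 in from both sides at H = (21.000, 35.200). That places the tangent points at F = (27.900, 35.200) on EF and U = (21.000, 42.100) on UV. Then |KF| = |F − K| = 44.916.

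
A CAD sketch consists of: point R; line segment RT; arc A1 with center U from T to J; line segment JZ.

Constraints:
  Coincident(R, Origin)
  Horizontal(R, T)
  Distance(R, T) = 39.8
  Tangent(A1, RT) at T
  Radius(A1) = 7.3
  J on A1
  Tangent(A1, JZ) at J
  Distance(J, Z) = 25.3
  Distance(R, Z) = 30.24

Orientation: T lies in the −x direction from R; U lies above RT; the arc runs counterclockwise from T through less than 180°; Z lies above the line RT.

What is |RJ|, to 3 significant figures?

34.0

Checks: |UJ| = 7.300 ✓; ∠(UJ, JZ) = 90.00° ✓; |JZ| = 25.30 ✓; |RZ| = 30.24 ✓.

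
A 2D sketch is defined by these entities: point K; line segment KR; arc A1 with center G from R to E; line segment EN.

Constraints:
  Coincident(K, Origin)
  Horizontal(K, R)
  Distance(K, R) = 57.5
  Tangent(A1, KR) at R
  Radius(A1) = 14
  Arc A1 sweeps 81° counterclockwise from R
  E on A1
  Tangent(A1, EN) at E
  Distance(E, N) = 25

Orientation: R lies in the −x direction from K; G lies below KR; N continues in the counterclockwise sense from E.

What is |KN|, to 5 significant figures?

83.626

On A1, R sits at bearing 90° from G; an 81° counterclockwise sweep puts E at bearing 171°, so E = G + 14.0·(cos 171°, sin 171°) = (-71.328, -11.810). The tangent condition forces GE to be normal to EN, so EN runs along (−sin 171°, cos 171°); with |EN| = 25.0, N = (-75.238, -36.502). Then |KN| = |N − K| = 83.626.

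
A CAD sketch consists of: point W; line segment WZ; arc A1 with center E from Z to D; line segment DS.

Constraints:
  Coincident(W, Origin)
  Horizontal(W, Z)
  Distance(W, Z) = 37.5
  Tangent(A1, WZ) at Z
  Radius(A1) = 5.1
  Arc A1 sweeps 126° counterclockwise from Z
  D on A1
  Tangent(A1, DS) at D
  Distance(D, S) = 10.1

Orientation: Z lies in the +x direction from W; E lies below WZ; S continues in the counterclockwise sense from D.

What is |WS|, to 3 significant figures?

42.5

On A1, Z sits at bearing 90° from E; a 126° counterclockwise sweep puts D at bearing 216°, so D = E + 5.1·(cos 216°, sin 216°) = (33.4, -8.10). Since A1 is tangent to DS there, ED ⟂ DS, so DS runs along (−sin 216°, cos 216°); with |DS| = 10.1, S = (39.3, -16.3). Then |WS| = |S − W| = 42.5.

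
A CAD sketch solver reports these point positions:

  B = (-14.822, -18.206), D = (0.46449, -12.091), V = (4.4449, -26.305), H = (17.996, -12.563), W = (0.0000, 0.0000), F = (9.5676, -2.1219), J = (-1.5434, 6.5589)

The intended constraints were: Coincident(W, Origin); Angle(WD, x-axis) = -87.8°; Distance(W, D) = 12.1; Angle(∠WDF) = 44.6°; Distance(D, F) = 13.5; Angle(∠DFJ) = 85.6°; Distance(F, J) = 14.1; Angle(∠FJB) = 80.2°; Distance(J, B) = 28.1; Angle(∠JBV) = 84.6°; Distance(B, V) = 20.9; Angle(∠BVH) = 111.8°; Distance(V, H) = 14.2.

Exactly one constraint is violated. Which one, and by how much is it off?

Distance(V, H) = 14.2 — off by 5.10.

W = (0.00, 0.00) ✓; WD at -87.80° ✓; |WD| = 12.10 ✓; ∠WDF = 44.60° ✓; |DF| = 13.50 ✓; ∠DFJ = 85.60° ✓; |FJ| = 14.10 ✓; ∠FJB = 80.20° ✓; |JB| = 28.10 ✓; ∠JBV = 84.60° ✓; |BV| = 20.90 ✓; ∠BVH = 111.8° ✓; |VH| = 19.30 ✗.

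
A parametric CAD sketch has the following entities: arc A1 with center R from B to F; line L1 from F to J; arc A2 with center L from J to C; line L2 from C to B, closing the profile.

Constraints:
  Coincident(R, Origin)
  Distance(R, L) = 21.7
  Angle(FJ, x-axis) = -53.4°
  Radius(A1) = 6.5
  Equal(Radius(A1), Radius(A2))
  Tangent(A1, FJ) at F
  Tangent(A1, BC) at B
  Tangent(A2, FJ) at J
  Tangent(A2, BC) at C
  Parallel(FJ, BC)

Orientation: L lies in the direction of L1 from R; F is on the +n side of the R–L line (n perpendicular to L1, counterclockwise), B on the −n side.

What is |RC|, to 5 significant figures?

22.653

The slot axis is L1's direction at -53.4°, so u = (cos -53.4°, sin -53.4°) = (0.59622, -0.80282) and n = (−sin -53.4°, cos -53.4°) = (0.80282, 0.59622). R is at the origin and L lies 21.7 along u from R, so L = 21.7·u = (12.938, -17.421). Tangency of A1 to both parallel lines with radius 6.5 puts F and B at R ± 6.5·n: F = (5.2183, 3.8755), B = (-5.2183, -3.8755). Equal radii place J and C the same way about L: J = L + 6.5·n = (18.156, -13.546), C = L − 6.5·n = (7.7198, -21.297). Then |RC| = |C − R| = 22.653.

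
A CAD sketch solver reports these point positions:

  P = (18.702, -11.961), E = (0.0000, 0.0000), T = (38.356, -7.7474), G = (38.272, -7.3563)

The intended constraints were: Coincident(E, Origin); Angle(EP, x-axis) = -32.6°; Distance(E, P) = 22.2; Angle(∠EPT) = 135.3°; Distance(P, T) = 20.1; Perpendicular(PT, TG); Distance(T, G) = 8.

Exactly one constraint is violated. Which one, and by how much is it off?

Distance(T, G) = 8 — off by 7.60.

E = (0.00, 0.00) ✓; EP at -32.60° ✓; |EP| = 22.20 ✓; ∠EPT = 135.3° ✓; |PT| = 20.10 ✓; ∠(PT, TG) = 90.02° ✓; |TG| = 0.4000 ✗.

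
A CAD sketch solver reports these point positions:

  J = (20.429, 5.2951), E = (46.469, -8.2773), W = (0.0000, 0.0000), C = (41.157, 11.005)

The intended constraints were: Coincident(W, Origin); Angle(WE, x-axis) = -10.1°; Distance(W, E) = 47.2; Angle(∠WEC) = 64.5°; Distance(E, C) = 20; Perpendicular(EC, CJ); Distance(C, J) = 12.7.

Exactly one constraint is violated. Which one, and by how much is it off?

Distance(C, J) = 12.7 — off by 8.80.

W = (0.00, 0.00) ✓; WE at -10.10° ✓; |WE| = 47.20 ✓; ∠WEC = 64.50° ✓; |EC| = 20.00 ✓; ∠(EC, CJ) = 90.00° ✓; |CJ| = 21.50 ✗.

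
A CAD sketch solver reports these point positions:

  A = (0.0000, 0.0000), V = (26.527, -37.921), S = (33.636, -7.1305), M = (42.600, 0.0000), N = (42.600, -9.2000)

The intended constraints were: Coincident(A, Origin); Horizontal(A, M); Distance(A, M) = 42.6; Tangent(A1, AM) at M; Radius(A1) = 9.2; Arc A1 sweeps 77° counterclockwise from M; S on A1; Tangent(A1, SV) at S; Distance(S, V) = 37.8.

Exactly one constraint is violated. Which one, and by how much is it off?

Distance(S, V) = 37.8 — off by 6.20.

A = (0.00, 0.00) ✓; A.y = 0.00, M.y = 0.00 ✓; |AM| = 42.60 ✓; ∠(NM, MA) = 90.00° ✓; |NM| = 9.200 ✓; bearing(N→S) − bearing(N→M) = 77.00° ✓; |NS| = 9.200 ✓; ∠(NS, SV) = 90.00° ✓; |SV| = 31.60 ✗.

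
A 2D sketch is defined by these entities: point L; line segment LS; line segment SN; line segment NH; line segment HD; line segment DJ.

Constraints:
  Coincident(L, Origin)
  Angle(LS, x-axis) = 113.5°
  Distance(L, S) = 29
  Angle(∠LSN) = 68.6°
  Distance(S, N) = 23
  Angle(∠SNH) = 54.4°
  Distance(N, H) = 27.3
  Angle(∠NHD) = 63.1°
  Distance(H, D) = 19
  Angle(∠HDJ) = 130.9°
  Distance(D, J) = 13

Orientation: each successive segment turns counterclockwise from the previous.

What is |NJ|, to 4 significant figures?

20.99

∠NHD = 63.1° gives HD at 107.4° from the x-axis; with |HD| = 19.0, D = (-6.612, 23.98). ∠HDJ = 130.9° gives DJ at 156.5° from the x-axis; with |DJ| = 13.0, J = (-18.53, 29.17). Then |NJ| = |J − N| = 20.99.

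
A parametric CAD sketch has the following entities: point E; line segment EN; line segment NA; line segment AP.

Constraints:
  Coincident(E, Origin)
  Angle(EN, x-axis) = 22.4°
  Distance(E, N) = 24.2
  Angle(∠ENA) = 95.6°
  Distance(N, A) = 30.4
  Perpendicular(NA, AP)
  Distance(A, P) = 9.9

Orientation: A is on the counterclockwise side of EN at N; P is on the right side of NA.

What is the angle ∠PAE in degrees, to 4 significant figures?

126.3°

E is at the origin; EN runs at 22.4° with length 24.2, so N = 24.2·(cos 22.4°, sin 22.4°) = (22.37, 9.222). ∠ENA = 95.6°, so NA runs at 22.4° + (180° − 95.6°) = 106.8° from the x-axis; with |NA| = 30.4, A = N + 30.4·(cos 106.8°, sin 106.8°) = (13.59, 38.32). NA ⟂ AP; with |AP| = 9.9 on the right of NA, P = A + 9.9·(0.9573, 0.2890) = (23.06, 41.19). Then cos ∠PAE = AP·AE / (|AP||AE|), giving 126.3°.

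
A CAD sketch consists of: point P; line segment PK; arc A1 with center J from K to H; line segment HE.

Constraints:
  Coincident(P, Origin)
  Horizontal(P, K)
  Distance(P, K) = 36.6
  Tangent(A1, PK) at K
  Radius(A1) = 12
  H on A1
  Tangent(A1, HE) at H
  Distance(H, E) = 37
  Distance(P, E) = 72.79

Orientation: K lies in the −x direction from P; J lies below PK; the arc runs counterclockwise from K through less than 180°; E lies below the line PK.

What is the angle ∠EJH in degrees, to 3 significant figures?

72.0°

Checks: P.y = 0.00, K.y = 0.00 ✓; |JH| = 12.00 ✓; ∠(JH, HE) = 90.00° ✓; |HE| = 37.00 ✓; |PE| = 72.79 ✓.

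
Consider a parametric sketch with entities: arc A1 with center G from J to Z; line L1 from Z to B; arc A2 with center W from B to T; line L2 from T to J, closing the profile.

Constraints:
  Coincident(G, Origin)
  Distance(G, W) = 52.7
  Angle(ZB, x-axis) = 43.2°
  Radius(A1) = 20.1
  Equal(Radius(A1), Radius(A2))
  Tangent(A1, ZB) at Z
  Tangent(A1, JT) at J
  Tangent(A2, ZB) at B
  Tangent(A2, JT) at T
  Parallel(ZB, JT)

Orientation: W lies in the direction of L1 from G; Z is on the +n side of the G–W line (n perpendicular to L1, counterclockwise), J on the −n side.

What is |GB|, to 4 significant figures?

56.40

The slot axis is L1's direction at 43.2°, so u = (cos 43.2°, sin 43.2°) = (0.7290, 0.6845) and n = (−sin 43.2°, cos 43.2°) = (-0.6845, 0.7290). G is at the origin and W lies 52.7 along u from G, so W = 52.7·u = (38.42, 36.08). Tangency of A1 to both parallel lines with radius 20.1 puts Z and J at G ± 20.1·n: Z = (-13.76, 14.65), J = (13.76, -14.65). Equal radii place B and T the same way about W: B = W + 20.1·n = (24.66, 50.73), T = W − 20.1·n = (52.18, 21.42). Then |GB| = |B − G| = 56.40.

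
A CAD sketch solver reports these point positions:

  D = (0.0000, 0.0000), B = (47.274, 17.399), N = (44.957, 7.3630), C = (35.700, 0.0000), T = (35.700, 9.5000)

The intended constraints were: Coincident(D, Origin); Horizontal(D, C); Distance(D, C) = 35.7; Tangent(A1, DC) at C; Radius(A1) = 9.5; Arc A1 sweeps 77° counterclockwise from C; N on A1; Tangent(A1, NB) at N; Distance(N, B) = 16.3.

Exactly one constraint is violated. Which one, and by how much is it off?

Distance(N, B) = 16.3 — off by 6.00.

D = (0.00, 0.00) ✓; D.y = 0.00, C.y = 0.00 ✓; |DC| = 35.70 ✓; ∠(TC, CD) = 90.00° ✓; |TC| = 9.500 ✓; bearing(T→N) − bearing(T→C) = 77.00° ✓; |TN| = 9.500 ✓; ∠(TN, NB) = 90.00° ✓; |NB| = 10.30 ✗.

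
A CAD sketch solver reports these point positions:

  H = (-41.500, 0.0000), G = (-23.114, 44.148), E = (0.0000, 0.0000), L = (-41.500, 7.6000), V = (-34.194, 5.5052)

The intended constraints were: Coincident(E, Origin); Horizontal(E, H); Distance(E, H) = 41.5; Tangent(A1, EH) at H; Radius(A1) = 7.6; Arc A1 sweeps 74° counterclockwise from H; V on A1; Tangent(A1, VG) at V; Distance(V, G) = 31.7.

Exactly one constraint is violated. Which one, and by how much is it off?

Distance(V, G) = 31.7 — off by 8.50.

E = (0.00, 0.00) ✓; E.y = 0.00, H.y = 0.00 ✓; |EH| = 41.50 ✓; ∠(LH, HE) = 90.00° ✓; |LH| = 7.600 ✓; bearing(L→V) − bearing(L→H) = 74.00° ✓; |LV| = 7.600 ✓; ∠(LV, VG) = 90.00° ✓; |VG| = 40.20 ✗.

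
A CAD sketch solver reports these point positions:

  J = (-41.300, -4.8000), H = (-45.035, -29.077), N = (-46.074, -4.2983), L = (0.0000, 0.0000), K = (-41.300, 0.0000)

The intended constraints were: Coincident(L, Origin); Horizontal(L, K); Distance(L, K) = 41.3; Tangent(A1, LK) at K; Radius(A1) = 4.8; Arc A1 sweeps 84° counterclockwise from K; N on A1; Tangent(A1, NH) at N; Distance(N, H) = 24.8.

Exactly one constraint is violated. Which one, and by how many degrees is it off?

Tangent(A1, NH) at N — off by 8.40°.

L = (0.00, 0.00) ✓; L.y = 0.00, K.y = 0.00 ✓; |LK| = 41.30 ✓; ∠(JK, KL) = 90.00° ✓; |JK| = 4.800 ✓; bearing(J→N) − bearing(J→K) = 84.00° ✓; |JN| = 4.800 ✓; ∠(JN, NH) = 81.60° ✗; |NH| = 24.80 ✓.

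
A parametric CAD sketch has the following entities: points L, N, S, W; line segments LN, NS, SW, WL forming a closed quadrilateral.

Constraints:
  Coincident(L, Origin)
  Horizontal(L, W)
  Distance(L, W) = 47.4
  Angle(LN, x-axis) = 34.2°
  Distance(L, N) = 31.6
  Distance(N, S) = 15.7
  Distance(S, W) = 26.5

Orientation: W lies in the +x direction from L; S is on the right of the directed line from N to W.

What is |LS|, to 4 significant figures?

21.26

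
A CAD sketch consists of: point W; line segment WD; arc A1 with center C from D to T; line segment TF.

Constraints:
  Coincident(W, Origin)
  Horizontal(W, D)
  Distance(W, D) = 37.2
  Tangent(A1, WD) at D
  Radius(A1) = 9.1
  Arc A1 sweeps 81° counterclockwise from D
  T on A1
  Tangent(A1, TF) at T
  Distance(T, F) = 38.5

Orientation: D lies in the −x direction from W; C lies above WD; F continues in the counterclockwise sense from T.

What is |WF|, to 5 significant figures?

50.804

W is at the origin; W and D share the same y with |WD| = 37.2 and D on the −x side, so D = (-37.200, 0.0000). The tangent condition forces CD to be normal to WD, so C = D + (0, 9.1) = (-37.200, 9.1000). On A1, D sits at bearing -90° from C; an 81° counterclockwise sweep puts T at bearing -9°, so T = C + 9.1·(cos -9°, sin -9°) = (-28.212, 7.6764). The tangent condition forces CT to be normal to TF, so TF runs along (−sin -9°, cos -9°); with |TF| = 38.5, F = (-22.189, 45.702). Then |WF| = |F − W| = 50.804.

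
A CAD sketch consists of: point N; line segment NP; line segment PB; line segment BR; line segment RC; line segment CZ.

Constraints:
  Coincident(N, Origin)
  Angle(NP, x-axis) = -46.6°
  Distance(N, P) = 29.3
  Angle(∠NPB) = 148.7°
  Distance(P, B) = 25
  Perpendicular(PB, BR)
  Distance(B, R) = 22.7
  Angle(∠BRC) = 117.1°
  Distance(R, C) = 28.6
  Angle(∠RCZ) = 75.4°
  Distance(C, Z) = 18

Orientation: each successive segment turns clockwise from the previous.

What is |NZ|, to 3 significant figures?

20.9

N is at the origin; NP runs at -46.6° with length 29.3, so P = (20.1, -21.3). ∠NPB = 148.7° gives PB at -77.9° from the x-axis; with |PB| = 25.0, B = (25.4, -45.7). PB ⟂ BR, so BR runs at -168°; with |BR| = 22.7, R = (3.18, -50.5). ∠BRC = 117.1° gives RC at 129° from the x-axis; with |RC| = 28.6, C = (-14.9, -28.3). ∠RCZ = 75.4° gives CZ at 24.6° from the x-axis; with |CZ| = 18.0, Z = (1.47, -20.8). Then |NZ| = |Z − N| = 20.9.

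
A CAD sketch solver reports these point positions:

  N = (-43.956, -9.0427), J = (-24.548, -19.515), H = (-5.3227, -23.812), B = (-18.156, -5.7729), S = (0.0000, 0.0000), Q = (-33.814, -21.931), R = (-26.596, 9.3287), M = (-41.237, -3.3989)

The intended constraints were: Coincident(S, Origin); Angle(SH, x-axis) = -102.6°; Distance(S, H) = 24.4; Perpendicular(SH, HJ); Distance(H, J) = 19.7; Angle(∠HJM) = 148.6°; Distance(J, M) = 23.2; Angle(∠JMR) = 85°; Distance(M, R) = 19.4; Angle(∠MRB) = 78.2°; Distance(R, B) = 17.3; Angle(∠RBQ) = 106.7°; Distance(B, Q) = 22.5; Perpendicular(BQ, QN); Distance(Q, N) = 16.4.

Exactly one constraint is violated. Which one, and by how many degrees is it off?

Perpendicular(BQ, QN) — off by 7.70°.

S = (0.00, 0.00) ✓; SH at -102.6° ✓; |SH| = 24.40 ✓; ∠(SH, HJ) = 90.00° ✓; |HJ| = 19.70 ✓; ∠HJM = 148.6° ✓; |JM| = 23.20 ✓; ∠JMR = 85.00° ✓; |MR| = 19.40 ✓; ∠MRB = 78.20° ✓; |RB| = 17.30 ✓; ∠RBQ = 106.7° ✓; |BQ| = 22.50 ✓; ∠(BQ, QN) = 97.70° ✗; |QN| = 16.40 ✓.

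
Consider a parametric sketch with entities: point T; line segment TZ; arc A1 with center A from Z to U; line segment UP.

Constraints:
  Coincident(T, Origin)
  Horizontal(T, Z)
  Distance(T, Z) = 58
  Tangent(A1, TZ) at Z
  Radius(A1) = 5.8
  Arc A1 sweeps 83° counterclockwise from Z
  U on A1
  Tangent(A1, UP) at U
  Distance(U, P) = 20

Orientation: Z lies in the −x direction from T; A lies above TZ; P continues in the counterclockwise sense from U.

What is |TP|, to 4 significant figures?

55.70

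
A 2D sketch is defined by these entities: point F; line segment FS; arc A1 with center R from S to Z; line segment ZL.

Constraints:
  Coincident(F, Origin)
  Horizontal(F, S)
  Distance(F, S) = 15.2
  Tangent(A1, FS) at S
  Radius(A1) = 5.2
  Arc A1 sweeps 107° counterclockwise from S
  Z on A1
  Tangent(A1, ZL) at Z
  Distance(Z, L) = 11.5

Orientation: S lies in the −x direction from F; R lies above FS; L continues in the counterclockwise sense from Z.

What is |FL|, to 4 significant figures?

22.33

F is at the origin; F and S share the same y with |FS| = 15.2 and S on the −x side, so S = (-15.20, 0.000). Tangency of A1 to FS means the radius RS is perpendicular to FS, so R = S + (0, 5.2) = (-15.20, 5.200). On A1, S sits at bearing -90° from R; a 107° counterclockwise sweep puts Z at bearing 17°, so Z = R + 5.2·(cos 17°, sin 17°) = (-10.23, 6.720). Since A1 is tangent to ZL there, RZ ⟂ ZL, so ZL runs along (−sin 17°, cos 17°); with |ZL| = 11.5, L = (-13.59, 17.72). Then |FL| = |L − F| = 22.33.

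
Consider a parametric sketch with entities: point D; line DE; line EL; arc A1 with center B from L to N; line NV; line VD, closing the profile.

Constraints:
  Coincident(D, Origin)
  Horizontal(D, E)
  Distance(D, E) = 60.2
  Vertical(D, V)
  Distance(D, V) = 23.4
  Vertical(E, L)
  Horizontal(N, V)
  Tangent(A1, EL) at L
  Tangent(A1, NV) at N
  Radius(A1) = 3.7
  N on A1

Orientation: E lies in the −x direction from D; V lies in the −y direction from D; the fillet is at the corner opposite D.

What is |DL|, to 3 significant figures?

63.3

D is at the origin; D and E share the same y with |DE| = 60.2 and E on the −x side, so E = (-60.2, 0.00). D and V share the same x with |DV| = 23.4 and V on the −y side, so V = (0.00, -23.4). The virtual corner opposite D is at (-60.2, -23.4). The tangent condition forces BL to be normal to EL and the tangent condition forces BN to be normal to NV, with radius 3.7, so the center B sits 3.7 in from both sides at B = (-56.5, -19.7). That places the tangent points at L = (-60.2, -19.7) on EL and N = (-56.5, -23.4) on NV. Then |DL| = |L − D| = 63.3.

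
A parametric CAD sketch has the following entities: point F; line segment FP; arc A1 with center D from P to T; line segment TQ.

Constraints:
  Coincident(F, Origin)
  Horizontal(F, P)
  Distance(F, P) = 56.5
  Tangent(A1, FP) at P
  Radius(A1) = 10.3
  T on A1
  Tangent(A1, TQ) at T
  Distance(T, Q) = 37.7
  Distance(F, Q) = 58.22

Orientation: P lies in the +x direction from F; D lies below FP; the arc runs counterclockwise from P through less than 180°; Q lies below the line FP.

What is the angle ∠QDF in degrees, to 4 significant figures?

71.34°

Checks: ∠(DP, PF) = 90.00° ✓; |DT| = 10.30 ✓; ∠(DT, TQ) = 90.00° ✓; |TQ| = 37.70 ✓; |FQ| = 58.22 ✓.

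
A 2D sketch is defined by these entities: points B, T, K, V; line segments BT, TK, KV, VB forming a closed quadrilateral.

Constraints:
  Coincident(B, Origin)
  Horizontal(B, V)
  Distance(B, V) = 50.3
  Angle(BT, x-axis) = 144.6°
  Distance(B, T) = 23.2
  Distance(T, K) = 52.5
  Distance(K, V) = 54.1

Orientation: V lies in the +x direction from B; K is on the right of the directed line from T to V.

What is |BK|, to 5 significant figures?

33.011

Checks: |TK| = 52.50 ✓; |KV| = 54.10 ✓.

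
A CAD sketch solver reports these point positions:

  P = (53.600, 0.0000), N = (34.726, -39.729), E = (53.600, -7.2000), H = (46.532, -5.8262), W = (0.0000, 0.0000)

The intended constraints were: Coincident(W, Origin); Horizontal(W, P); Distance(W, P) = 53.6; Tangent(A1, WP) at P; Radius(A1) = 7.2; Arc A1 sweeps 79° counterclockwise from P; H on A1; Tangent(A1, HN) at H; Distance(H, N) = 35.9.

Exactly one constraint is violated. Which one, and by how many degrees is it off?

Tangent(A1, HN) at H — off by 8.20°.

W = (0.00, 0.00) ✓; W.y = 0.00, P.y = 0.00 ✓; |WP| = 53.60 ✓; ∠(EP, PW) = 90.00° ✓; |EP| = 7.200 ✓; bearing(E→H) − bearing(E→P) = 79.00° ✓; |EH| = 7.200 ✓; ∠(EH, HN) = 98.20° ✗; |HN| = 35.90 ✓.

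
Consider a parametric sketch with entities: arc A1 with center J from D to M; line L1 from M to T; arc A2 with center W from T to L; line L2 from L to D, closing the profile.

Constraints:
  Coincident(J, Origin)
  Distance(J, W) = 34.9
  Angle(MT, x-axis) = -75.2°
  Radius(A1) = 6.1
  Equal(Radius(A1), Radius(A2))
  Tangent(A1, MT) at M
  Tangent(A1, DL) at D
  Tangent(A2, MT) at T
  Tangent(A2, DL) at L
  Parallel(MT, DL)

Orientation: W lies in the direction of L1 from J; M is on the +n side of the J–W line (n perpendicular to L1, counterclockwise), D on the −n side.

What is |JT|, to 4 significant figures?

35.43

Tangency of A1 to both parallel lines with radius 6.1 puts M and D at J ± 6.1·n: M = (5.898, 1.558), D = (-5.898, -1.558). Equal radii place T and L the same way about W: T = W + 6.1·n = (14.81, -32.18), L = W − 6.1·n = (3.017, -35.30). Then |JT| = |T − J| = 35.43.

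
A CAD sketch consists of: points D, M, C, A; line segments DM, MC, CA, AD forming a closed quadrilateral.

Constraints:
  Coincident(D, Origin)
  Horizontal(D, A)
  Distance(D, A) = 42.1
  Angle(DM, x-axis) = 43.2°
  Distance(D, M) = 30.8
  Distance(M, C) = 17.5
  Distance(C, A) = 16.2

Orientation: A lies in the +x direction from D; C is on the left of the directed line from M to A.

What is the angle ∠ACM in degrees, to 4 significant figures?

117.5°

Checks: D = (0.00, 0.00) ✓; |MC| = 17.50 ✓; |CA| = 16.20 ✓.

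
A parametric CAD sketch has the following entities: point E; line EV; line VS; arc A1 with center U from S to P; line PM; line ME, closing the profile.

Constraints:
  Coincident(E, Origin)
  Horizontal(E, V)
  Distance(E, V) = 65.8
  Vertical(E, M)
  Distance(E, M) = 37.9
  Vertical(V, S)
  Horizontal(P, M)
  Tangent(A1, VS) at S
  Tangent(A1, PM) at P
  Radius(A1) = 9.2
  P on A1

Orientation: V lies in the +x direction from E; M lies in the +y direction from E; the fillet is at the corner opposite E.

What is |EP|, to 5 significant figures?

68.117

E is at the origin; E and V share the same y with |EV| = 65.8 and V on the +x side, so V = (65.800, 0.0000). EM is vertical with |EM| = 37.9 and M on the +y side, so M = (0.0000, 37.900). The virtual corner opposite E is at (65.800, 37.900). The tangent condition forces US to be normal to VS and tangency of A1 to PM means the radius UP is perpendicular to PM, with radius 9.2, so the center U sits 9.2 in from both sides at U = (56.600, 28.700). That places the tangent points at S = (65.800, 28.700) on VS and P = (56.600, 37.900) on PM. Then |EP| = |P − E| = 68.117.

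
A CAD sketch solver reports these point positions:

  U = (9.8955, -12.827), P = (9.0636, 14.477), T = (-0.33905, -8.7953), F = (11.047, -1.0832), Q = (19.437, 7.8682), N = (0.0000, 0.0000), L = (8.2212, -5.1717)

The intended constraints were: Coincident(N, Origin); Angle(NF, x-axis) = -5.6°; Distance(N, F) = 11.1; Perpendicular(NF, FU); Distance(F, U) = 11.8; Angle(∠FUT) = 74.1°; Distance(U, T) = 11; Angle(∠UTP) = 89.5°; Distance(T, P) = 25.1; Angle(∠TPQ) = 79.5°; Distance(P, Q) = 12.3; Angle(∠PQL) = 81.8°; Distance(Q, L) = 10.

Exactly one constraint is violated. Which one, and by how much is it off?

Distance(Q, L) = 10 — off by 7.20.

N = (0.00, 0.00) ✓; NF at -5.600° ✓; |NF| = 11.10 ✓; ∠(NF, FU) = 90.00° ✓; |FU| = 11.80 ✓; ∠FUT = 74.10° ✓; |UT| = 11.00 ✓; ∠UTP = 89.50° ✓; |TP| = 25.10 ✓; ∠TPQ = 79.50° ✓; |PQ| = 12.30 ✓; ∠PQL = 81.80° ✓; |QL| = 17.20 ✗.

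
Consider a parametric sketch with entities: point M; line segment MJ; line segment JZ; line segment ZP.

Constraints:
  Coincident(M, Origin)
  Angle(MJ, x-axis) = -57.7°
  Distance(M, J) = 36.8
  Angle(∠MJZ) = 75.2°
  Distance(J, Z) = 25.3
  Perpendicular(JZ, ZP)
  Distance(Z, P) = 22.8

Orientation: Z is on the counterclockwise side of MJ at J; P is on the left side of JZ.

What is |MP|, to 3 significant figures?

20.4

M is at the origin; MJ runs at -57.7° with length 36.8, so J = 36.8·(cos -57.7°, sin -57.7°) = (19.7, -31.1). ∠MJZ = 75.2°, so JZ runs at -57.7° + (180° − 75.2°) = 47.1° from the x-axis; with |JZ| = 25.3, Z = J + 25.3·(cos 47.1°, sin 47.1°) = (36.9, -12.6). The perpendicularity gives ZP at right angles to JZ; with |ZP| = 22.8 on the left of JZ, P = Z + 22.8·(-0.733, 0.681) = (20.2, 2.95). Then |MP| = |P − M| = 20.4.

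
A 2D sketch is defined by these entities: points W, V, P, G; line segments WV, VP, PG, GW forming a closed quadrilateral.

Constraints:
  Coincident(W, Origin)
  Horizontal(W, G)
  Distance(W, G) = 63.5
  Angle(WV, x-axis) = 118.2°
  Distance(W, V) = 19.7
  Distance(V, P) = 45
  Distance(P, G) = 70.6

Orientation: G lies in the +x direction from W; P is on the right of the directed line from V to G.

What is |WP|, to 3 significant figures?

27.1

W is at the origin; WG is horizontal with |WG| = 63.5 and G in +x, so G = (63.5, 0). WV runs at 118.2° with |WV| = 19.7, so V = (-9.31, 17.4). P is determined by |VP| = 45.0 and |PG| = 70.6 together: it lies at the intersection of circle(V, 45.0) and circle(G, 70.6). With |VG| = 74.9, the foot of the radical line on VG is 17.7 from V and the perpendicular offset is √(45.0² − 17.7²) = 41.4. Taking the right-of-VG solution: P = (-1.73, -27.0).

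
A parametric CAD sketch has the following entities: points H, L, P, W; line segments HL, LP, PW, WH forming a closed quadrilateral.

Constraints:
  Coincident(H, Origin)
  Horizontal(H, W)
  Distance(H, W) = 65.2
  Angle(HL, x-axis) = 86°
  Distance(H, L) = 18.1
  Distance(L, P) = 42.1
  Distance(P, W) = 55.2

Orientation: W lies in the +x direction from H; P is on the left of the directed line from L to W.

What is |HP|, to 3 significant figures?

56.2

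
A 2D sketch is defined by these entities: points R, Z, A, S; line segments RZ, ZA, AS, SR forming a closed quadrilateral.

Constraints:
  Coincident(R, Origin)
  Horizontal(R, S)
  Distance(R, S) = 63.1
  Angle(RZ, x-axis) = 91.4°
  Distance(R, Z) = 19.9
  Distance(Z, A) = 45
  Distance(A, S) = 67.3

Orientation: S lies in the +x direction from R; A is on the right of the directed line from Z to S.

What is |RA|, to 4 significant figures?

25.10

R is at the origin; R and S share the same y with |RS| = 63.1 and S in +x, so S = (63.1, 0). RZ runs at 91.4° with |RZ| = 19.9, so Z = (-0.4862, 19.89). A is determined by |ZA| = 45.0 and |AS| = 67.3 together: it lies at the intersection of circle(Z, 45.0) and circle(S, 67.3). With |ZS| = 66.63, the foot of the radical line on ZS is 14.52 from Z and the perpendicular offset is √(45.0² − 14.52²) = 42.59. Taking the right-of-ZS solution: A = (0.6524, -25.09).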